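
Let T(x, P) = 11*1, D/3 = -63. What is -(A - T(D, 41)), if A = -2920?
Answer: 2931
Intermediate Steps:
D = -189 (D = 3*(-63) = -189)
T(x, P) = 11
-(A - T(D, 41)) = -(-2920 - 1*11) = -(-2920 - 11) = -1*(-2931) = 2931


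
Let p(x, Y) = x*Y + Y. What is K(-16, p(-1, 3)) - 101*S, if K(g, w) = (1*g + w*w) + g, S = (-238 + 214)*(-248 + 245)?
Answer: -7304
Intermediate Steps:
S = 72 (S = -24*(-3) = 72)
p(x, Y) = Y + Y*x (p(x, Y) = Y*x + Y = Y + Y*x)
K(g, w) = w² + 2*g (K(g, w) = (g + w²) + g = w² + 2*g)
K(-16, p(-1, 3)) - 101*S = ((3*(1 - 1))² + 2*(-16)) - 101*72 = ((3*0)² - 32) - 7272 = (0² - 32) - 7272 = (0 - 32) - 7272 = -32 - 7272 = -7304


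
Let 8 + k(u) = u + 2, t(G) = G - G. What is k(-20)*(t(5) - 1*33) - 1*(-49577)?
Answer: 50435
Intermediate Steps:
t(G) = 0
k(u) = -6 + u (k(u) = -8 + (u + 2) = -8 + (2 + u) = -6 + u)
k(-20)*(t(5) - 1*33) - 1*(-49577) = (-6 - 20)*(0 - 1*33) - 1*(-49577) = -26*(0 - 33) + 49577 = -26*(-33) + 49577 = 858 + 49577 = 50435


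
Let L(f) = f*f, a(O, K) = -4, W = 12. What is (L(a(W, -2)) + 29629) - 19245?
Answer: 10400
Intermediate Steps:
L(f) = f²
(L(a(W, -2)) + 29629) - 19245 = ((-4)² + 29629) - 19245 = (16 + 29629) - 19245 = 29645 - 19245 = 10400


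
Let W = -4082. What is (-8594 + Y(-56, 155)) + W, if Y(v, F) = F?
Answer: -12521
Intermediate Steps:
(-8594 + Y(-56, 155)) + W = (-8594 + 155) - 4082 = -8439 - 4082 = -12521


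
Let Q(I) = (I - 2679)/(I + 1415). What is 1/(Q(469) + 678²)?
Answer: 942/433021223 ≈ 2.1754e-6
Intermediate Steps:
Q(I) = (-2679 + I)/(1415 + I)
1/(Q(469) + 678²) = 1/((-2679 + 469)/(1415 + 469) + 678²) = 1/(-2210/1884 + 459684) = 1/((1/1884)*(-2210) + 459684) = 1/(-1105/942 + 459684) = 1/(433021223/942) = 942/433021223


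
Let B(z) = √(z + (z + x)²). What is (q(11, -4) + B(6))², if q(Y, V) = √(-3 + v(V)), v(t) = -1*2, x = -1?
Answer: 26 + 2*I*√155 ≈ 26.0 + 24.9*I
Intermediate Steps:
B(z) = √(z + (-1 + z)²) (B(z) = √(z + (z - 1)²) = √(z + (-1 + z)²))
v(t) = -2
q(Y, V) = I*√5 (q(Y, V) = √(-3 - 2) = √(-5) = I*√5)
(q(11, -4) + B(6))² = (I*√5 + √(6 + (-1 + 6)²))² = (I*√5 + √(6 + 5²))² = (I*√5 + √(6 + 25))² = (I*√5 + √31)² = (√31 + I*√5)²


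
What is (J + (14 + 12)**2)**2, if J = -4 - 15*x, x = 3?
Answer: 393129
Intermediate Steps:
J = -49 (J = -4 - 15*3 = -4 - 45 = -49)
(J + (14 + 12)**2)**2 = (-49 + (14 + 12)**2)**2 = (-49 + 26**2)**2 = (-49 + 676)**2 = 627**2 = 393129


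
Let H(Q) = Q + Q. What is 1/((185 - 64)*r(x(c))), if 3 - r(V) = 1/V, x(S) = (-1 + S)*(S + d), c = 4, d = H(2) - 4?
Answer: 12/4235 ≈ 0.0028335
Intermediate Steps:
H(Q) = 2*Q
d = 0 (d = 2*2 - 4 = 4 - 4 = 0)
x(S) = S*(-1 + S) (x(S) = (-1 + S)*(S + 0) = (-1 + S)*S = S*(-1 + S))
r(V) = 3 - 1/V
1/((185 - 64)*r(x(c))) = 1/((185 - 64)*(3 - 1/(4*(-1 + 4)))) = 1/(121*(3 - 1/(4*3))) = 1/(121*(3 - 1/12)) = 1/(121*(35/12)) = 1/(4235/12) = 12/4235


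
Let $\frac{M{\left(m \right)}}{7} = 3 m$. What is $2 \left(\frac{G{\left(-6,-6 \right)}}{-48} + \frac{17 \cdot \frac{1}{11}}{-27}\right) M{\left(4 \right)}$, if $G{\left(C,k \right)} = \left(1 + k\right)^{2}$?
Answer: $- \frac{19229}{198} \approx -97.116$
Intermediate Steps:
$M{\left(m \right)} = 21 m$ ($M{\left(m \right)} = 7 \cdot 3 m = 21 m$)
$2 \left(\frac{G{\left(-6,-6 \right)}}{-48} + \frac{17 \cdot \frac{1}{11}}{-27}\right) M{\left(4 \right)} = 2 \left(\frac{\left(1 - 6\right)^{2}}{-48} + \frac{17 \cdot \frac{1}{11}}{-27}\right) 21 \cdot 4 = 2 \left(\left(-5\right)^{2} \left(- \frac{1}{48}\right) + 17 \cdot \frac{1}{11} \left(- \frac{1}{27}\right)\right) 84 = 2 \left(25 \left(- \frac{1}{48}\right) + \frac{17}{11} \left(- \frac{1}{27}\right)\right) 84 = 2 \left(- \frac{25}{48} - \frac{17}{297}\right) 84 = 2 \left(- \frac{2747}{4752}\right) 84 = \left(- \frac{2747}{2376}\right) 84 = - \frac{19229}{198}$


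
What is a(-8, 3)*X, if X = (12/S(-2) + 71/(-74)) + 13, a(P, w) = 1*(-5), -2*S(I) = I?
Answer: -8895/74 ≈ -120.20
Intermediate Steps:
S(I) = -I/2
a(P, w) = -5
X = 1779/74 (X = (12/((-½*(-2))) + 71/(-74)) + 13 = (12/1 + 71*(-1/74)) + 13 = (12*1 - 71/74) + 13 = (12 - 71/74) + 13 = 817/74 + 13 = 1779/74 ≈ 24.041)
a(-8, 3)*X = -5*1779/74 = -8895/74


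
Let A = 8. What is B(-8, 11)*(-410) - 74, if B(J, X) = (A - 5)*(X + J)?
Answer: -3764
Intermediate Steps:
B(J, X) = 3*J + 3*X (B(J, X) = (8 - 5)*(X + J) = 3*(J + X) = 3*J + 3*X)
B(-8, 11)*(-410) - 74 = (3*(-8) + 3*11)*(-410) - 74 = (-24 + 33)*(-410) - 74 = 9*(-410) - 74 = -3690 - 74 = -3764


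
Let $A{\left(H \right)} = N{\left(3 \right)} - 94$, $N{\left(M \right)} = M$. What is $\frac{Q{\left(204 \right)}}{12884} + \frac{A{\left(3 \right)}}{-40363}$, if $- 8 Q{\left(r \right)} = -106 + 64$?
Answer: $\frac{5537399}{2080147568} \approx 0.002662$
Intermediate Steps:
$Q{\left(r \right)} = \frac{21}{4}$ ($Q{\left(r \right)} = - \frac{-106 + 64}{8} = \left(- \frac{1}{8}\right) \left(-42\right) = \frac{21}{4}$)
$A{\left(H \right)} = -91$ ($A{\left(H \right)} = 3 - 94 = -91$)
$\frac{Q{\left(204 \right)}}{12884} + \frac{A{\left(3 \right)}}{-40363} = \frac{21}{4 \cdot 12884} - \frac{91}{-40363} = \frac{21}{4} \cdot \frac{1}{12884} - - \frac{91}{40363} = \frac{21}{51536} + \frac{91}{40363} = \frac{5537399}{2080147568}$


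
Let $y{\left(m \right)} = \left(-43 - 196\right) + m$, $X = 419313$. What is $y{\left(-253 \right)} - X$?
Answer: $-419805$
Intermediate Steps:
$y{\left(m \right)} = -239 + m$
$y{\left(-253 \right)} - X = \left(-239 - 253\right) - 419313 = -492 - 419313 = -419805$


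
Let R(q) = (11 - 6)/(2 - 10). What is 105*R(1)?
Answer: -525/8 ≈ -65.625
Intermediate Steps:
R(q) = -5/8 (R(q) = 5/(-8) = 5*(-⅛) = -5/8)
105*R(1) = 105*(-5/8) = -525/8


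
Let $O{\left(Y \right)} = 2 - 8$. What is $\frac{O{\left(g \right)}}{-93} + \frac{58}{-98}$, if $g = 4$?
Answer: $- \frac{801}{1519} \approx -0.52732$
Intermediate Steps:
$O{\left(Y \right)} = -6$ ($O{\left(Y \right)} = 2 - 8 = -6$)
$\frac{O{\left(g \right)}}{-93} + \frac{58}{-98} = - \frac{6}{-93} + \frac{58}{-98} = \left(-6\right) \left(- \frac{1}{93}\right) + 58 \left(- \frac{1}{98}\right) = \frac{2}{31} - \frac{29}{49} = - \frac{801}{1519}$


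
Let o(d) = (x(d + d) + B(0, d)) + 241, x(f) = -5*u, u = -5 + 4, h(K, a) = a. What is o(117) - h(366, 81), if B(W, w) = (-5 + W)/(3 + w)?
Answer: 3959/24 ≈ 164.96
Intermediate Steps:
u = -1
B(W, w) = (-5 + W)/(3 + w)
x(f) = 5 (x(f) = -5*(-1) = 5)
o(d) = 246 - 5/(3 + d) (o(d) = (5 + (-5 + 0)/(3 + d)) + 241 = (5 - 5/(3 + d)) + 241 = 246 - 5/(3 + d))
o(117) - h(366, 81) = (733 + 246*117)/(3 + 117) - 1*81 = (733 + 28782)/120 - 81 = (1/120)*29515 - 81 = 5903/24 - 81 = 3959/24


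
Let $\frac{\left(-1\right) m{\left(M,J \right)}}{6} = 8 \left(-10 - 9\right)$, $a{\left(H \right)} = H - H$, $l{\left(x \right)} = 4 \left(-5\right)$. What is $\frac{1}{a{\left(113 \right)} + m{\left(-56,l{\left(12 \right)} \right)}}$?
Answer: $\frac{1}{912} \approx 0.0010965$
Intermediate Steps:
$l{\left(x \right)} = -20$
$a{\left(H \right)} = 0$
$m{\left(M,J \right)} = 912$ ($m{\left(M,J \right)} = - 6 \cdot 8 \left(-10 - 9\right) = - 6 \cdot 8 \left(-19\right) = \left(-6\right) \left(-152\right) = 912$)
$\frac{1}{a{\left(113 \right)} + m{\left(-56,l{\left(12 \right)} \right)}} = \frac{1}{0 + 912} = \frac{1}{912}$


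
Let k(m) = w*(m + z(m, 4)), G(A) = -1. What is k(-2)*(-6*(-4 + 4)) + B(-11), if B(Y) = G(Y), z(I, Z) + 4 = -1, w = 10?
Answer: -1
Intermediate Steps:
z(I, Z) = -5 (z(I, Z) = -4 - 1 = -5)
k(m) = -50 + 10*m (k(m) = 10*(m - 5) = 10*(-5 + m) = -50 + 10*m)
B(Y) = -1
k(-2)*(-6*(-4 + 4)) + B(-11) = (-50 + 10*(-2))*(-6*(-4 + 4)) - 1 = (-50 - 20)*(-6*0) - 1 = -70*0 - 1 = 0 - 1 = -1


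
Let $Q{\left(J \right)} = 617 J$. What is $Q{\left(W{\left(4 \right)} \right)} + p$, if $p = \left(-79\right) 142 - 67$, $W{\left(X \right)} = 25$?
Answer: $4140$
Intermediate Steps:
$p = -11285$ ($p = -11218 - 67 = -11285$)
$Q{\left(W{\left(4 \right)} \right)} + p = 617 \cdot 25 - 11285 = 15425 - 11285 = 4140$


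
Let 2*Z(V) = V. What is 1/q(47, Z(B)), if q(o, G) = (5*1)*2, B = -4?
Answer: 1/10 ≈ 0.10000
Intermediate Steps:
Z(V) = V/2
q(o, G) = 10 (q(o, G) = 5*2 = 10)
1/q(47, Z(B)) = 1/10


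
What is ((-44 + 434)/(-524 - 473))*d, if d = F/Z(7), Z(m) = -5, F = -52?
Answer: -4056/997 ≈ -4.0682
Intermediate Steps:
d = 52/5 (d = -52/(-5) = -52*(-1/5) = 52/5 ≈ 10.400)
((-44 + 434)/(-524 - 473))*d = ((-44 + 434)/(-524 - 473))*(52/5) = (390/(-997))*(52/5) = (390*(-1/997))*(52/5) = -390/997*52/5 = -4056/997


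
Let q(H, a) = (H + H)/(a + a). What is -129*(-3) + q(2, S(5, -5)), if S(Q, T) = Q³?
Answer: 48377/125 ≈ 387.02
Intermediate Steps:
q(H, a) = H/a (q(H, a) = (2*H)/((2*a)) = (2*H)*(1/(2*a)) = H/a)
-129*(-3) + q(2, S(5, -5)) = -129*(-3) + 2/(5³) = 387 + 2/125 = 48377/125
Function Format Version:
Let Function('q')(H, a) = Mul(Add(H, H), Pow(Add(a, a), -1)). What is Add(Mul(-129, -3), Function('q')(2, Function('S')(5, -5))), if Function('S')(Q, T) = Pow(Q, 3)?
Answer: Rational(48377, 125) ≈ 387.02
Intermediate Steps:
Function('q')(H, a) = Mul(H, Pow(a, -1)) (Function('q')(H, a) = Mul(Mul(2, H), Pow(Mul(2, a), -1)) = Mul(Mul(2, H), Mul(Rational(1, 2), Pow(a, -1))) = Mul(H, Pow(a, -1)))
Add(Mul(-129, -3), Function('q')(2, Function('S')(5, -5))) = Add(Mul(-129, -3), Mul(2, Pow(Pow(5, 3), -1))) = Add(387, Mul(2, Pow(125, -1))) = Add(387, Mul(2, Rational(1, 125))) = Add(387, Rational(2, 125)) = Rational(48377, 125)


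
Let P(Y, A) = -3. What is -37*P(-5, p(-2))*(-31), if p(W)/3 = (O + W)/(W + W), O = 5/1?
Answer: -3441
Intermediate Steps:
O = 5 (O = 5*1 = 5)
p(W) = 3*(5 + W)/(2*W) (p(W) = 3*((5 + W)/(W + W)) = 3*((5 + W)/((2*W))) = 3*((5 + W)*(1/(2*W))) = 3*((5 + W)/(2*W)) = 3*(5 + W)/(2*W))
-37*P(-5, p(-2))*(-31) = -37*(-3)*(-31) = 111*(-31) = -3441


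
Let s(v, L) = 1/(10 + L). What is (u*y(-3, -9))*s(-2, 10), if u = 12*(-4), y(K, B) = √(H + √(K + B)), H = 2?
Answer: -12*√(2 + 2*I*√3)/5 ≈ -4.1569 - 2.4*I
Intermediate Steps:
y(K, B) = √(2 + √(B + K)) (y(K, B) = √(2 + √(K + B)) = √(2 + √(B + K)))
u = -48
(u*y(-3, -9))*s(-2, 10) = (-48*√(2 + √(-9 - 3)))/(10 + 10) = -48*√(2 + √(-12))/20 = -48*√(2 + 2*I*√3)*(1/20) = -12*√(2 + 2*I*√3)/5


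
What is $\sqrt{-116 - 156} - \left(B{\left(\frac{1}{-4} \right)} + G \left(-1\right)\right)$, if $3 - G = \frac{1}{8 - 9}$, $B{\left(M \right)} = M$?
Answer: $\frac{17}{4} + 4 i \sqrt{17} \approx 4.25 + 16.492 i$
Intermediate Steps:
$G = 4$ ($G = 3 - \frac{1}{8 - 9} = 3 - \frac{1}{-1} = 3 - -1 = 3 + 1 = 4$)
$\sqrt{-116 - 156} - \left(B{\left(\frac{1}{-4} \right)} + G \left(-1\right)\right) = \sqrt{-116 - 156} - \left(\frac{1}{-4} + 4 \left(-1\right)\right) = \sqrt{-272} - \left(- \frac{1}{4} - 4\right) = 4 i \sqrt{17} - - \frac{17}{4} = 4 i \sqrt{17} + \frac{17}{4} = \frac{17}{4} + 4 i \sqrt{17}$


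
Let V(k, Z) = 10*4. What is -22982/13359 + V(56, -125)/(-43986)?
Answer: -56190034/32644943 ≈ -1.7212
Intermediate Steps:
V(k, Z) = 40
-22982/13359 + V(56, -125)/(-43986) = -22982/13359 + 40/(-43986) = -22982*1/13359 + 40*(-1/43986) = -22982/13359 - 20/21993 = -56190034/32644943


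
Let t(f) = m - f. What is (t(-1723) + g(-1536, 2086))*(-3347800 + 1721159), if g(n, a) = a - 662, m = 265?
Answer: -5550099092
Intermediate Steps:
g(n, a) = -662 + a
t(f) = 265 - f
(t(-1723) + g(-1536, 2086))*(-3347800 + 1721159) = ((265 - 1*(-1723)) + (-662 + 2086))*(-3347800 + 1721159) = ((265 + 1723) + 1424)*(-1626641) = (1988 + 1424)*(-1626641) = 3412*(-1626641) = -5550099092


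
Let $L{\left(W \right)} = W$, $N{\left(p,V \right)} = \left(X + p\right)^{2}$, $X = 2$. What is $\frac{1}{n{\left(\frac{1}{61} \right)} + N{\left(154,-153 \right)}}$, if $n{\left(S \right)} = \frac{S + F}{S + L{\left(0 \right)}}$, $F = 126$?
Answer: $\frac{1}{32023} \approx 3.1228 \cdot 10^{-5}$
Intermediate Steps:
$N{\left(p,V \right)} = \left(2 + p\right)^{2}$
$n{\left(S \right)} = \frac{126 + S}{S}$ ($n{\left(S \right)} = \frac{S + 126}{S + 0} = \frac{126 + S}{S}$)
$\frac{1}{n{\left(\frac{1}{61} \right)} + N{\left(154,-153 \right)}} = \frac{1}{\frac{126 + \frac{1}{61}}{\frac{1}{61}} + \left(2 + 154\right)^{2}} = \frac{1}{\frac{1}{\frac{1}{61}} \left(126 + \frac{1}{61}\right) + 156^{2}} = \frac{1}{61 \cdot \frac{7687}{61} + 24336} = \frac{1}{7687 + 24336} = \frac{1}{32023}$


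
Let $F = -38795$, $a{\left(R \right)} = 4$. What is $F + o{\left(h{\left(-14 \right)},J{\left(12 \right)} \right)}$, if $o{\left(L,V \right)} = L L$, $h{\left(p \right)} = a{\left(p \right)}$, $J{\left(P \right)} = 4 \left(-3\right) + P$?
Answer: $-38779$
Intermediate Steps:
$J{\left(P \right)} = -12 + P$
$h{\left(p \right)} = 4$
$o{\left(L,V \right)} = L^{2}$
$F + o{\left(h{\left(-14 \right)},J{\left(12 \right)} \right)} = -38795 + 4^{2} = -38795 + 16 = -38779$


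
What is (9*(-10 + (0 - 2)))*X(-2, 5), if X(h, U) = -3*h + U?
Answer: -1188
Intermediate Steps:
X(h, U) = U - 3*h
(9*(-10 + (0 - 2)))*X(-2, 5) = (9*(-10 + (0 - 2)))*(5 - 3*(-2)) = (9*(-10 - 2))*(5 + 6) = (9*(-12))*11 = -108*11 = -1188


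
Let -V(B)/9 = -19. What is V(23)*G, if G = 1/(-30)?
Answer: -57/10 ≈ -5.7000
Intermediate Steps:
V(B) = 171 (V(B) = -9*(-19) = 171)
G = -1/30 ≈ -0.033333
V(23)*G = 171*(-1/30) = -57/10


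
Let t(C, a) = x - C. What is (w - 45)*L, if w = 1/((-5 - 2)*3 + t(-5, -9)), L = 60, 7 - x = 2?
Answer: -29760/11 ≈ -2705.5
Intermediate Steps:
x = 5 (x = 7 - 1*2 = 7 - 2 = 5)
t(C, a) = 5 - C
w = -1/11 (w = 1/((-5 - 2)*3 + (5 - 1*(-5))) = 1/(-7*3 + (5 + 5)) = 1/(-21 + 10) = 1/(-11) = -1/11 ≈ -0.090909)
(w - 45)*L = (-1/11 - 45)*60 = -496/11*60 = -29760/11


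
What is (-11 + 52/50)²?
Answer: 62001/625 ≈ 99.202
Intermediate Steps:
(-11 + 52/50)² = (-11 + 52*(1/50))² = (-11 + 26/25)² = (-249/25)² = 62001/625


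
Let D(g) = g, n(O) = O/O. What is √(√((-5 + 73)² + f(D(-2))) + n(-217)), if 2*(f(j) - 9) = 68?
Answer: √(1 + √4667) ≈ 8.3256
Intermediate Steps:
n(O) = 1
f(j) = 43 (f(j) = 9 + (½)*68 = 9 + 34 = 43)
√(√((-5 + 73)² + f(D(-2))) + n(-217)) = √(√((-5 + 73)² + 43) + 1) = √(√(68² + 43) + 1) = √(√(4624 + 43) + 1) = √(√4667 + 1) = √(1 + √4667)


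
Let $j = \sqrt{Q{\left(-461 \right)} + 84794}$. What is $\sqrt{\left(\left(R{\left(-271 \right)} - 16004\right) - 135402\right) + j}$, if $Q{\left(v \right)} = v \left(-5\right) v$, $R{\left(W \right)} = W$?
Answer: $\sqrt{-151677 + i \sqrt{977811}} \approx 1.27 + 389.46 i$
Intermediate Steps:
$Q{\left(v \right)} = - 5 v^{2}$ ($Q{\left(v \right)} = - 5 v v = - 5 v^{2}$)
$j = i \sqrt{977811}$ ($j = \sqrt{- 5 \left(-461\right)^{2} + 84794} = \sqrt{\left(-5\right) 212521 + 84794} = \sqrt{-1062605 + 84794} = \sqrt{-977811} = i \sqrt{977811} \approx 988.84 i$)
$\sqrt{\left(\left(R{\left(-271 \right)} - 16004\right) - 135402\right) + j} = \sqrt{\left(\left(-271 - 16004\right) - 135402\right) + i \sqrt{977811}} = \sqrt{\left(-16275 - 135402\right) + i \sqrt{977811}} = \sqrt{-151677 + i \sqrt{977811}}$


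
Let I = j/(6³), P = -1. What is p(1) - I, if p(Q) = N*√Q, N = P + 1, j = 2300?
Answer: -575/54 ≈ -10.648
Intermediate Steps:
N = 0 (N = -1 + 1 = 0)
p(Q) = 0 (p(Q) = 0*√Q = 0)
I = 575/54 (I = 2300/(6³) = 2300/216 = 2300*(1/216) = 575/54 ≈ 10.648)
p(1) - I = 0 - 1*575/54 = 0 - 575/54 = -575/54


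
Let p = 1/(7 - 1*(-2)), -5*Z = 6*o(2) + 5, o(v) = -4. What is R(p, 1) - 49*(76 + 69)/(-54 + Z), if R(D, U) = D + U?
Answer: 322235/2259 ≈ 142.65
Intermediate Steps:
Z = 19/5 (Z = -(6*(-4) + 5)/5 = -(-24 + 5)/5 = -1/5*(-19) = 19/5 ≈ 3.8000)
p = 1/9 (p = 1/(7 + 2) = 1/9 ≈ 0.11111)
R(p, 1) - 49*(76 + 69)/(-54 + Z) = (1/9 + 1) - 49*(76 + 69)/(-54 + 19/5) = 10/9 - 7105/(-251/5) = 10/9 - 7105*(-5)/251 = 10/9 - 49*(-725/251) = 10/9 + 35525/251 = 322235/2259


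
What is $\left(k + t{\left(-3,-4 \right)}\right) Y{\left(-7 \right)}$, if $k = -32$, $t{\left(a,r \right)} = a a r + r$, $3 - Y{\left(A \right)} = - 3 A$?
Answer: $1296$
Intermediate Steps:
$Y{\left(A \right)} = 3 + 3 A$ ($Y{\left(A \right)} = 3 - - 3 A = 3 + 3 A$)
$t{\left(a,r \right)} = r + r a^{2}$ ($t{\left(a,r \right)} = a^{2} r + r = r a^{2} + r = r + r a^{2}$)
$\left(k + t{\left(-3,-4 \right)}\right) Y{\left(-7 \right)} = \left(-32 - 4 \left(1 + \left(-3\right)^{2}\right)\right) \left(3 + 3 \left(-7\right)\right) = \left(-32 - 4 \left(1 + 9\right)\right) \left(3 - 21\right) = \left(-32 - 40\right) \left(-18\right) = \left(-72\right) \left(-18\right) = 1296$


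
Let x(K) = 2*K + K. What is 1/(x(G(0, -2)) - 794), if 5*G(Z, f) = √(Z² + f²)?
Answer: -5/3964 ≈ -0.0012614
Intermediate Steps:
G(Z, f) = √(Z² + f²)/5
x(K) = 3*K
1/(x(G(0, -2)) - 794) = 1/(3*(√(0² + (-2)²)/5) - 794) = 1/(3*(√(0 + 4)/5) - 794) = 1/(3*(√4/5) - 794) = 1/(3*((⅕)*2) - 794) = 1/(3*(⅖) - 794) = 1/(6/5 - 794) = 1/(-3964/5) = -5/3964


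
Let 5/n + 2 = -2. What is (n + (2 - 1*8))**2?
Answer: 841/16 ≈ 52.563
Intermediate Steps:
n = -5/4 (n = 5/(-2 - 2) = 5/(-4) = 5*(-1/4) = -5/4 ≈ -1.2500)
(n + (2 - 1*8))**2 = (-5/4 + (2 - 1*8))**2 = (-5/4 + (2 - 8))**2 = (-5/4 - 6)**2 = (-29/4)**2 = 841/16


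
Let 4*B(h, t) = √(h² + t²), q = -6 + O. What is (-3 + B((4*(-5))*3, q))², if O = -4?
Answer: 961/4 - 15*√37 ≈ 149.01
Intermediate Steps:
q = -10 (q = -6 - 4 = -10)
B(h, t) = √(h² + t²)/4
(-3 + B((4*(-5))*3, q))² = (-3 + √(((4*(-5))*3)² + (-10)²)/4)² = (-3 + √((-20*3)² + 100)/4)² = (-3 + √((-60)² + 100)/4)² = (-3 + √(3600 + 100)/4)² = (-3 + √3700/4)² = (-3 + (10*√37)/4)² = (-3 + 5*√37/2)²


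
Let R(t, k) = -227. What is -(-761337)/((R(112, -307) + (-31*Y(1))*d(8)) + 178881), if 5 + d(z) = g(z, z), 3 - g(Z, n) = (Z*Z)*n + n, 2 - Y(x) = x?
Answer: 761337/194836 ≈ 3.9076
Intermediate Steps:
Y(x) = 2 - x
g(Z, n) = 3 - n - n*Z² (g(Z, n) = 3 - ((Z*Z)*n + n) = 3 - (Z²*n + n) = 3 - (n*Z² + n) = 3 - (n + n*Z²) = 3 + (-n - n*Z²) = 3 - n - n*Z²)
d(z) = -2 - z - z³ (d(z) = -5 + (3 - z - z*z²) = -5 + (3 - z - z³) = -2 - z - z³)
-(-761337)/((R(112, -307) + (-31*Y(1))*d(8)) + 178881) = -(-761337)/((-227 + (-31*(2 - 1*1))*(-2 - 1*8 - 1*8³)) + 178881) = -(-761337)/((-227 + (-31*(2 - 1))*(-2 - 8 - 1*512)) + 178881) = -(-761337)/((-227 + (-31*1)*(-2 - 8 - 512)) + 178881) = -(-761337)/((-227 - 31*(-522)) + 178881) = -(-761337)/((-227 + 16182) + 178881) = -(-761337)/(15955 + 178881) = -(-761337)/194836 = -1*(-761337/194836) = 761337/194836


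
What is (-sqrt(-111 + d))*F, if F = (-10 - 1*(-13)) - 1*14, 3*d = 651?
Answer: 11*sqrt(106) ≈ 113.25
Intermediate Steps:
d = 217 (d = (1/3)*651 = 217)
F = -11 (F = (-10 + 13) - 14 = 3 - 14 = -11)
(-sqrt(-111 + d))*F = -sqrt(-111 + 217)*(-11) = -sqrt(106)*(-11) = 11*sqrt(106)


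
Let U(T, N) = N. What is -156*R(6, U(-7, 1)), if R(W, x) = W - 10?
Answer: 624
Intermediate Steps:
R(W, x) = -10 + W
-156*R(6, U(-7, 1)) = -156*(-10 + 6) = -156*(-4) = 624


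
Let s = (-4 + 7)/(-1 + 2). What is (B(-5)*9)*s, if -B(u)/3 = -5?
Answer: 405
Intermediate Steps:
s = 3 (s = 3/1 = 3*1 = 3)
B(u) = 15 (B(u) = -3*(-5) = 15)
(B(-5)*9)*s = (15*9)*3 = 135*3 = 405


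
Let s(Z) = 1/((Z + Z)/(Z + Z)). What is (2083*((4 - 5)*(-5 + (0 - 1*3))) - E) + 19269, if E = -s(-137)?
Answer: 35934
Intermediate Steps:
s(Z) = 1 (s(Z) = 1/((2*Z)/((2*Z))) = 1/((2*Z)*(1/(2*Z))) = 1/1 = 1)
E = -1 (E = -1*1 = -1)
(2083*((4 - 5)*(-5 + (0 - 1*3))) - E) + 19269 = (2083*((4 - 5)*(-5 + (0 - 1*3))) - 1*(-1)) + 19269 = (2083*(-(-5 + (0 - 3))) + 1) + 19269 = (2083*(-(-5 - 3)) + 1) + 19269 = (2083*(-1*(-8)) + 1) + 19269 = (2083*8 + 1) + 19269 = (16664 + 1) + 19269 = 16665 + 19269 = 35934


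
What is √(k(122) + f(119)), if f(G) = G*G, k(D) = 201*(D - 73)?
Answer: 49*√10 ≈ 154.95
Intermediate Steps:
k(D) = -14673 + 201*D (k(D) = 201*(-73 + D) = -14673 + 201*D)
f(G) = G²
√(k(122) + f(119)) = √((-14673 + 201*122) + 119²) = √((-14673 + 24522) + 14161) = √(9849 + 14161) = √24010 = 49*√10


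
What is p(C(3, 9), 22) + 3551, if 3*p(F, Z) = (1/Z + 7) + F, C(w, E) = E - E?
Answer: 234521/66 ≈ 3553.3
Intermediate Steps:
C(w, E) = 0
p(F, Z) = 7/3 + F/3 + 1/(3*Z) (p(F, Z) = ((1/Z + 7) + F)/3 = ((7 + 1/Z) + F)/3 = (7 + F + 1/Z)/3 = 7/3 + F/3 + 1/(3*Z))
p(C(3, 9), 22) + 3551 = (1/3)*(1 + 22*(7 + 0))/22 + 3551 = (1/3)*(1/22)*(1 + 22*7) + 3551 = (1/3)*(1/22)*(1 + 154) + 3551 = (1/3)*(1/22)*155 + 3551 = 155/66 + 3551 = 234521/66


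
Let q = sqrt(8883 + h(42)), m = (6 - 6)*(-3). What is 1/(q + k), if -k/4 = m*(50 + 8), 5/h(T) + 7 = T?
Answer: sqrt(435274)/62182 ≈ 0.010610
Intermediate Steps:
h(T) = 5/(-7 + T)
m = 0 (m = 0*(-3) = 0)
k = 0 (k = -0*(50 + 8) = -0*58 = -4*0 = 0)
q = sqrt(435274)/7 (q = sqrt(8883 + 5/(-7 + 42)) = sqrt(8883 + 5/35) = sqrt(8883 + 5*(1/35)) = sqrt(8883 + 1/7) = sqrt(62182/7) = sqrt(435274)/7 ≈ 94.250)
1/(q + k) = 1/(sqrt(435274)/7 + 0) = 1/(sqrt(435274)/7) = sqrt(435274)/62182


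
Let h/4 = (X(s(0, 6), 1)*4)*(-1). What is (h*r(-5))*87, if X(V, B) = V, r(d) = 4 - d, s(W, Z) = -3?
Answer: 37584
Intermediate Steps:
h = 48 (h = 4*(-3*4*(-1)) = 4*(-12*(-1)) = 4*12 = 48)
(h*r(-5))*87 = (48*(4 - 1*(-5)))*87 = (48*(4 + 5))*87 = (48*9)*87 = 432*87 = 37584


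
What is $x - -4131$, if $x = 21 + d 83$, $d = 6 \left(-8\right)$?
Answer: $168$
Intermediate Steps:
$d = -48$
$x = -3963$ ($x = 21 - 3984 = -3963$)
$x - -4131 = -3963 - -4131 = -3963 + \left(-7274 + 11405\right) = -3963 + 4131 = 168$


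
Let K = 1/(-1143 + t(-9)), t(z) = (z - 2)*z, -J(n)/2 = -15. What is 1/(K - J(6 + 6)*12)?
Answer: -1044/375841 ≈ -0.0027778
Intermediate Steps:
J(n) = 30 (J(n) = -2*(-15) = 30)
t(z) = z*(-2 + z) (t(z) = (-2 + z)*z = z*(-2 + z))
K = -1/1044 (K = 1/(-1143 - 9*(-2 - 9)) = 1/(-1143 - 9*(-11)) = 1/(-1143 + 99) = 1/(-1044) = -1/1044 ≈ -0.00095785)
1/(K - J(6 + 6)*12) = 1/(-1/1044 - 30*12) = 1/(-1/1044 - 1*360) = 1/(-1/1044 - 360) = 1/(-375841/1044) = -1044/375841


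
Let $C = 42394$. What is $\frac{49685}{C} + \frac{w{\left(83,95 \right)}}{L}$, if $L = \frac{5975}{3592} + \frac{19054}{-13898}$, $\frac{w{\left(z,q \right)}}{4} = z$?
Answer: $\frac{351681245398199}{309446142654} \approx 1136.5$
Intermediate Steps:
$w{\left(z,q \right)} = 4 z$
$L = \frac{7299291}{24960808}$ ($L = 5975 \cdot \frac{1}{3592} + 19054 \left(- \frac{1}{13898}\right) = \frac{5975}{3592} - \frac{9527}{6949} = \frac{7299291}{24960808} \approx 0.29243$)
$\frac{49685}{C} + \frac{w{\left(83,95 \right)}}{L} = \frac{49685}{42394} + \frac{4 \cdot 83}{\frac{7299291}{24960808}} = 49685 \cdot \frac{1}{42394} + 332 \cdot \frac{24960808}{7299291} = \frac{49685}{42394} + \frac{8286988256}{7299291} = \frac{351681245398199}{309446142654}$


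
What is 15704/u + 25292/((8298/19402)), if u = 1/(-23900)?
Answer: -1556980556708/4149 ≈ -3.7527e+8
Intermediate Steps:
u = -1/23900 ≈ -4.1841e-5
15704/u + 25292/((8298/19402)) = 15704/(-1/23900) + 25292/((8298/19402)) = 15704*(-23900) + 25292/((8298*(1/19402))) = -375325600 + 25292/(4149/9701) = -375325600 + 25292*(9701/4149) = -375325600 + 245357692/4149 = -1556980556708/4149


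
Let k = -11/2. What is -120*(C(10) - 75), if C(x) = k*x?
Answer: 15600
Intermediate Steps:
k = -11/2 (k = -11*1/2 = -11/2 ≈ -5.5000)
C(x) = -11*x/2
-120*(C(10) - 75) = -120*(-11/2*10 - 75) = -120*(-55 - 75) = -120*(-130) = 15600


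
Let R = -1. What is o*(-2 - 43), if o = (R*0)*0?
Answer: 0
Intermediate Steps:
o = 0 (o = -1*0*0 = 0*0 = 0)
o*(-2 - 43) = 0*(-2 - 43) = 0*(-45) = 0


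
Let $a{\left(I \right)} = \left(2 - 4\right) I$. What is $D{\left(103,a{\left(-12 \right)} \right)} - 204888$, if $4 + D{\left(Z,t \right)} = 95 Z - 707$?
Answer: $-195814$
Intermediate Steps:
$a{\left(I \right)} = - 2 I$
$D{\left(Z,t \right)} = -711 + 95 Z$ ($D{\left(Z,t \right)} = -4 + \left(95 Z - 707\right) = -4 + \left(-707 + 95 Z\right) = -711 + 95 Z$)
$D{\left(103,a{\left(-12 \right)} \right)} - 204888 = \left(-711 + 95 \cdot 103\right) - 204888 = \left(-711 + 9785\right) - 204888 = 9074 - 204888 = -195814$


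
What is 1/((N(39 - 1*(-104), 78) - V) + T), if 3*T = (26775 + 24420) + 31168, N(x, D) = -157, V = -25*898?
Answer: 3/149242 ≈ 2.0102e-5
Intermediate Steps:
V = -22450
T = 82363/3 (T = ((26775 + 24420) + 31168)/3 = (51195 + 31168)/3 = (1/3)*82363 = 82363/3 ≈ 27454.)
1/((N(39 - 1*(-104), 78) - V) + T) = 1/((-157 - 1*(-22450)) + 82363/3) = 1/((-157 + 22450) + 82363/3) = 1/(22293 + 82363/3) = 1/(149242/3) = 3/149242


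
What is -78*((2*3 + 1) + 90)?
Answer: -7566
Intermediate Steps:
-78*((2*3 + 1) + 90) = -78*((6 + 1) + 90) = -78*(7 + 90) = -78*97 = -7566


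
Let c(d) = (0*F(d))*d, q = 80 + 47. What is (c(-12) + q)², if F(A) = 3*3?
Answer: 16129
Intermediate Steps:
q = 127
F(A) = 9
c(d) = 0 (c(d) = (0*9)*d = 0*d = 0)
(c(-12) + q)² = (0 + 127)² = 127² = 16129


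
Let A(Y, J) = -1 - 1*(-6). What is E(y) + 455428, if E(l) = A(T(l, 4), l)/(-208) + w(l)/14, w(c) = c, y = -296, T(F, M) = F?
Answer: 663072349/1456 ≈ 4.5541e+5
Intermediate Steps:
A(Y, J) = 5 (A(Y, J) = -1 + 6 = 5)
E(l) = -5/208 + l/14 (E(l) = 5/(-208) + l/14 = 5*(-1/208) + l*(1/14) = -5/208 + l/14)
E(y) + 455428 = (-5/208 + (1/14)*(-296)) + 455428 = (-5/208 - 148/7) + 455428 = -30819/1456 + 455428 = 663072349/1456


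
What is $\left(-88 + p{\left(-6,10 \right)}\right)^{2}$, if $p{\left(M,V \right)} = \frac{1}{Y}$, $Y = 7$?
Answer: $\frac{378225}{49} \approx 7718.9$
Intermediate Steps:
$p{\left(M,V \right)} = \frac{1}{7}$
$\left(-88 + p{\left(-6,10 \right)}\right)^{2} = \left(-88 + \frac{1}{7}\right)^{2} = \left(- \frac{615}{7}\right)^{2} = \frac{378225}{49}$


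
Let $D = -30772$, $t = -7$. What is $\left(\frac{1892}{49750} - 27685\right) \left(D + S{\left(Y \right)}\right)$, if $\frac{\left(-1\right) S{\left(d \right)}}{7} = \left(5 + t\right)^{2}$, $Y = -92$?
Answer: $\frac{848433344528}{995} \approx 8.527 \cdot 10^{8}$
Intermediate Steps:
$S{\left(d \right)} = -28$ ($S{\left(d \right)} = - 7 \left(5 - 7\right)^{2} = - 7 \left(-2\right)^{2} = \left(-7\right) 4 = -28$)
$\left(\frac{1892}{49750} - 27685\right) \left(D + S{\left(Y \right)}\right) = \left(\frac{1892}{49750} - 27685\right) \left(-30772 - 28\right) = \left(1892 \cdot \frac{1}{49750} - 27685\right) \left(-30800\right) = \left(\frac{946}{24875} - 27685\right) \left(-30800\right) = \left(- \frac{688663429}{24875}\right) \left(-30800\right) = \frac{848433344528}{995}$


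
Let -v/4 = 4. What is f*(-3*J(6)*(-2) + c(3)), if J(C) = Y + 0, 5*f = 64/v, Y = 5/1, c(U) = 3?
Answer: -132/5 ≈ -26.400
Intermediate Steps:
v = -16 (v = -4*4 = -16)
Y = 5 (Y = 5*1 = 5)
f = -4/5 (f = (64/(-16))/5 = (64*(-1/16))/5 = (1/5)*(-4) = -4/5 ≈ -0.80000)
J(C) = 5 (J(C) = 5 + 0 = 5)
f*(-3*J(6)*(-2) + c(3)) = -4*(-3*5*(-2) + 3)/5 = -4*(-15*(-2) + 3)/5 = -4*(30 + 3)/5 = -4/5*33 = -132/5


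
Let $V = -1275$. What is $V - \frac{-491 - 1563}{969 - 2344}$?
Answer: $- \frac{1755179}{1375} \approx -1276.5$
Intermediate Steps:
$V - \frac{-491 - 1563}{969 - 2344} = -1275 - \frac{-491 - 1563}{969 - 2344} = -1275 - - \frac{2054}{-1375} = -1275 - \left(-2054\right) \left(- \frac{1}{1375}\right) = -1275 - \frac{2054}{1375} = - \frac{1755179}{1375}$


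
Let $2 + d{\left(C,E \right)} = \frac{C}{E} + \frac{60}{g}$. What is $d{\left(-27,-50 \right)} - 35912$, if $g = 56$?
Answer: $- \frac{6284668}{175} \approx -35912.0$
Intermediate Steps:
$d{\left(C,E \right)} = - \frac{13}{14} + \frac{C}{E}$ ($d{\left(C,E \right)} = -2 + \left(\frac{C}{E} + \frac{60}{56}\right) = -2 + \left(\frac{C}{E} + 60 \cdot \frac{1}{56}\right) = -2 + \left(\frac{C}{E} + \frac{15}{14}\right) = -2 + \left(\frac{15}{14} + \frac{C}{E}\right) = - \frac{13}{14} + \frac{C}{E}$)
$d{\left(-27,-50 \right)} - 35912 = \left(- \frac{13}{14} - \frac{27}{-50}\right) - 35912 = \left(- \frac{13}{14} - - \frac{27}{50}\right) - 35912 = \left(- \frac{13}{14} + \frac{27}{50}\right) - 35912 = - \frac{68}{175} - 35912 = - \frac{6284668}{175}$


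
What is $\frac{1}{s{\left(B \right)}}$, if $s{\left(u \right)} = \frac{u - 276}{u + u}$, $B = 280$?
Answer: $140$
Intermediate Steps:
$s{\left(u \right)} = \frac{-276 + u}{2 u}$
$\frac{1}{s{\left(B \right)}} = \frac{1}{\frac{1}{2} \cdot \frac{1}{280} \left(-276 + 280\right)} = \frac{1}{\frac{1}{2} \cdot \frac{1}{280} \cdot 4} = \frac{1}{\frac{1}{140}} = 140$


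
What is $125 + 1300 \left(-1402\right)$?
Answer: $-1822475$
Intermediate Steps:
$125 + 1300 \left(-1402\right) = 125 - 1822600 = -1822475$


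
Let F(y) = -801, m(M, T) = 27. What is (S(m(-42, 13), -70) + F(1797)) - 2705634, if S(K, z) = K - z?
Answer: -2706338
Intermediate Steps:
(S(m(-42, 13), -70) + F(1797)) - 2705634 = ((27 - 1*(-70)) - 801) - 2705634 = ((27 + 70) - 801) - 2705634 = (97 - 801) - 2705634 = -704 - 2705634 = -2706338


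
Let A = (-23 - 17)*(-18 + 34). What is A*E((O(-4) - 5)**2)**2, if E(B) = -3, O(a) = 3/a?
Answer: -5760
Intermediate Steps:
A = -640 (A = -40*16 = -640)
A*E((O(-4) - 5)**2)**2 = -640*(-3)**2 = -640*9 = -5760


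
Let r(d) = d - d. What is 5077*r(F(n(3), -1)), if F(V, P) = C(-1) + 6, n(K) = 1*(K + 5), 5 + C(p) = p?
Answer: 0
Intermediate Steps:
C(p) = -5 + p
n(K) = 5 + K (n(K) = 1*(5 + K) = 5 + K)
F(V, P) = 0 (F(V, P) = (-5 - 1) + 6 = -6 + 6 = 0)
r(d) = 0
5077*r(F(n(3), -1)) = 5077*0 = 0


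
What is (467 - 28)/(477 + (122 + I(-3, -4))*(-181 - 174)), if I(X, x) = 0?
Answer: -439/42833 ≈ -0.010249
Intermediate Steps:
(467 - 28)/(477 + (122 + I(-3, -4))*(-181 - 174)) = (467 - 28)/(477 + (122 + 0)*(-181 - 174)) = 439/(477 + 122*(-355)) = 439/(477 - 43310) = 439/(-42833) = 439*(-1/42833) = -439/42833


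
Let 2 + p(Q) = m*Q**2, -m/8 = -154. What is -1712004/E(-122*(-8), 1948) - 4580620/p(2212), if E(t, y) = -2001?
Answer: 1720022356813234/2010373686501 ≈ 855.57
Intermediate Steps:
m = 1232 (m = -8*(-154) = 1232)
p(Q) = -2 + 1232*Q**2
-1712004/E(-122*(-8), 1948) - 4580620/p(2212) = -1712004/(-2001) - 4580620/(-2 + 1232*2212**2) = -1712004*(-1/2001) - 4580620/(-2 + 1232*4892944) = 570668/667 - 4580620/(-2 + 6028107008) = 570668/667 - 4580620/6028107006 = 570668/667 - 4580620*1/6028107006 = 570668/667 - 2290310/3014053503 = 1720022356813234/2010373686501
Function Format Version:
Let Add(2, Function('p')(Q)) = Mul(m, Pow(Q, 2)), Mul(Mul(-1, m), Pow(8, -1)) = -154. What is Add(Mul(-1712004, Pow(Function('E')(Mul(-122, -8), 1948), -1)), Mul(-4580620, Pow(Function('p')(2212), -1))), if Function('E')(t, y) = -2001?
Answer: Rational(1720022356813234, 2010373686501) ≈ 855.57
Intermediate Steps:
m = 1232 (m = Mul(-8, -154) = 1232)
Function('p')(Q) = Add(-2, Mul(1232, Pow(Q, 2)))
Add(Mul(-1712004, Pow(Function('E')(Mul(-122, -8), 1948), -1)), Mul(-4580620, Pow(Function('p')(2212), -1))) = Add(Mul(-1712004, Pow(-2001, -1)), Mul(-4580620, Pow(Add(-2, Mul(1232, Pow(2212, 2))), -1))) = Add(Mul(-1712004, Rational(-1, 2001)), Mul(-4580620, Pow(Add(-2, Mul(1232, 4892944)), -1))) = Add(Rational(570668, 667), Mul(-4580620, Pow(Add(-2, 6028107008), -1))) = Add(Rational(570668, 667), Mul(-4580620, Pow(6028107006, -1))) = Add(Rational(570668, 667), Mul(-4580620, Rational(1, 6028107006))) = Add(Rational(570668, 667), Rational(-2290310, 3014053503)) = Rational(1720022356813234, 2010373686501)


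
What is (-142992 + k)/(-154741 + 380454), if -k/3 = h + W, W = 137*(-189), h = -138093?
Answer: 348966/225713 ≈ 1.5461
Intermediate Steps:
W = -25893
k = 491958 (k = -3*(-138093 - 25893) = -3*(-163986) = 491958)
(-142992 + k)/(-154741 + 380454) = (-142992 + 491958)/(-154741 + 380454) = 348966/225713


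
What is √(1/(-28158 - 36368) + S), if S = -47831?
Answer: I*√199149375322282/64526 ≈ 218.7*I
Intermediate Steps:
√(1/(-28158 - 36368) + S) = √(1/(-28158 - 36368) - 47831) = √(1/(-64526) - 47831) = √(-1/64526 - 47831) = √(-3086343107/64526) = I*√199149375322282/64526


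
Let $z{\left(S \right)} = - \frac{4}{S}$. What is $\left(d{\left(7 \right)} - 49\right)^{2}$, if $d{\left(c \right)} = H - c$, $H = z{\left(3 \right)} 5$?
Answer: $\frac{35344}{9} \approx 3927.1$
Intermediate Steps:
$H = - \frac{20}{3}$ ($H = - \frac{4}{3} \cdot 5 = \left(-4\right) \frac{1}{3} \cdot 5 = \left(- \frac{4}{3}\right) 5 = - \frac{20}{3} \approx -6.6667$)
$d{\left(c \right)} = - \frac{20}{3} - c$
$\left(d{\left(7 \right)} - 49\right)^{2} = \left(\left(- \frac{20}{3} - 7\right) - 49\right)^{2} = \left(- \frac{41}{3} - 49\right)^{2} = \left(- \frac{188}{3}\right)^{2} = \frac{35344}{9}$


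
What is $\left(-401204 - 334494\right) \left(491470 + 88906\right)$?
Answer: $-426981462448$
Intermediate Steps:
$\left(-401204 - 334494\right) \left(491470 + 88906\right) = \left(-735698\right) 580376 = -426981462448$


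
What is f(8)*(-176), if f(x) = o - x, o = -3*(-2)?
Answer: 352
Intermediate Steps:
o = 6
f(x) = 6 - x
f(8)*(-176) = (6 - 1*8)*(-176) = (6 - 8)*(-176) = -2*(-176) = 352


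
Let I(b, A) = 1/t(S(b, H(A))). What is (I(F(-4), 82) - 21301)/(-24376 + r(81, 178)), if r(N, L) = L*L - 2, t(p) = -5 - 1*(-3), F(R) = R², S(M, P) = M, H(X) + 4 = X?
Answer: -42603/14612 ≈ -2.9156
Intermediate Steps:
H(X) = -4 + X
t(p) = -2 (t(p) = -5 + 3 = -2)
I(b, A) = -½ (I(b, A) = 1/(-2) = -½)
r(N, L) = -2 + L² (r(N, L) = L² - 2 = -2 + L²)
(I(F(-4), 82) - 21301)/(-24376 + r(81, 178)) = (-½ - 21301)/(-24376 + (-2 + 178²)) = -42603/(2*(-24376 + (-2 + 31684))) = -42603/(2*(-24376 + 31682)) = -42603/2/7306 = -42603/2*1/7306 = -42603/14612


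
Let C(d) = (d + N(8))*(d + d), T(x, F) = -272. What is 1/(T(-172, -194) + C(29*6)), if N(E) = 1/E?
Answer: 2/120647 ≈ 1.6577e-5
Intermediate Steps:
C(d) = 2*d*(⅛ + d) (C(d) = (d + 1/8)*(d + d) = (d + ⅛)*(2*d) = (⅛ + d)*(2*d) = 2*d*(⅛ + d))
1/(T(-172, -194) + C(29*6)) = 1/(-272 + (29*6)*(1 + 8*(29*6))/4) = 1/(-272 + (¼)*174*(1 + 8*174)) = 1/(-272 + (¼)*174*(1 + 1392)) = 1/(-272 + (¼)*174*1393) = 1/(-272 + 121191/2) = 1/(120647/2) = 2/120647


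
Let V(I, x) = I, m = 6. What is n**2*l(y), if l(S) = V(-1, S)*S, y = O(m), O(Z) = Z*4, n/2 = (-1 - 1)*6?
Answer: -13824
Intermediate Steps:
n = -24 (n = 2*((-1 - 1)*6) = 2*(-2*6) = 2*(-12) = -24)
O(Z) = 4*Z
y = 24 (y = 4*6 = 24)
l(S) = -S
n**2*l(y) = (-24)**2*(-1*24) = 576*(-24) = -13824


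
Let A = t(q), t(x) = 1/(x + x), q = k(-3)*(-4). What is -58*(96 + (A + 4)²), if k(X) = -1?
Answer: -209757/32 ≈ -6554.9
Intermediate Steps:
q = 4 (q = -1*(-4) = 4)
t(x) = 1/(2*x)
A = ⅛ (A = (½)/4 = (½)*(¼) = ⅛ ≈ 0.12500)
-58*(96 + (A + 4)²) = -58*(96 + (⅛ + 4)²) = -58*(96 + (33/8)²) = -58*(96 + 1089/64) = -58*7233/64 = -209757/32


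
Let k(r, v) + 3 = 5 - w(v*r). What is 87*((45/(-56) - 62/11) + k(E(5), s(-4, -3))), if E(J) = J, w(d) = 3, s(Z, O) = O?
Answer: -398721/616 ≈ -647.27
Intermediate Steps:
k(r, v) = -1 (k(r, v) = -3 + (5 - 1*3) = -3 + (5 - 3) = -3 + 2 = -1)
87*((45/(-56) - 62/11) + k(E(5), s(-4, -3))) = 87*((45/(-56) - 62/11) - 1) = 87*((45*(-1/56) - 62*1/11) - 1) = 87*((-45/56 - 62/11) - 1) = 87*(-3967/616 - 1) = 87*(-4583/616) = -398721/616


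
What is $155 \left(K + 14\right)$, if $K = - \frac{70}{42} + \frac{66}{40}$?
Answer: $\frac{26009}{12} \approx 2167.4$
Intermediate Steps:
$K = - \frac{1}{60}$ ($K = \left(-70\right) \frac{1}{42} + 66 \cdot \frac{1}{40} = - \frac{5}{3} + \frac{33}{20} = - \frac{1}{60} \approx -0.016667$)
$155 \left(K + 14\right) = 155 \left(- \frac{1}{60} + 14\right) = 155 \cdot \frac{839}{60} = \frac{26009}{12}$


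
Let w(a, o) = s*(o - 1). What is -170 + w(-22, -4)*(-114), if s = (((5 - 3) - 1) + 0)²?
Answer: 400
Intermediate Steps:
s = 1 (s = ((2 - 1) + 0)² = (1 + 0)² = 1² = 1)
w(a, o) = -1 + o (w(a, o) = 1*(o - 1) = 1*(-1 + o) = -1 + o)
-170 + w(-22, -4)*(-114) = -170 + (-1 - 4)*(-114) = -170 - 5*(-114) = -170 + 570 = 400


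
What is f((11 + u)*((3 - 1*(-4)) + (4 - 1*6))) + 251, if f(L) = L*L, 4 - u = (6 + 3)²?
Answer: 109151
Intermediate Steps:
u = -77 (u = 4 - (6 + 3)² = 4 - 1*9² = 4 - 1*81 = 4 - 81 = -77)
f(L) = L²
f((11 + u)*((3 - 1*(-4)) + (4 - 1*6))) + 251 = ((11 - 77)*((3 - 1*(-4)) + (4 - 1*6)))² + 251 = (-66*((3 + 4) + (4 - 6)))² + 251 = (-66*(7 - 2))² + 251 = (-66*5)² + 251 = (-330)² + 251 = 108900 + 251 = 109151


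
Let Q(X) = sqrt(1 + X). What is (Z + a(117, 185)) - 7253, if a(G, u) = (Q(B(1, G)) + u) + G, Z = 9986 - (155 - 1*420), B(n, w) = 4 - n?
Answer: 3302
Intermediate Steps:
Z = 10251 (Z = 9986 - (155 - 420) = 9986 - 1*(-265) = 9986 + 265 = 10251)
a(G, u) = 2 + G + u (a(G, u) = (sqrt(1 + (4 - 1*1)) + u) + G = (sqrt(1 + (4 - 1)) + u) + G = (sqrt(1 + 3) + u) + G = (sqrt(4) + u) + G = (2 + u) + G = 2 + G + u)
(Z + a(117, 185)) - 7253 = (10251 + (2 + 117 + 185)) - 7253 = (10251 + 304) - 7253 = 10555 - 7253 = 3302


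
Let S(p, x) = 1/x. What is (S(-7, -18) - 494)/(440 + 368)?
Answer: -8893/14544 ≈ -0.61145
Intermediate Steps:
(S(-7, -18) - 494)/(440 + 368) = (1/(-18) - 494)/(440 + 368) = (-1/18 - 494)/808 = -8893/18*1/808 = -8893/14544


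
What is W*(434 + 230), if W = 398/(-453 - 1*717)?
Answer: -132136/585 ≈ -225.87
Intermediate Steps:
W = -199/585 (W = 398/(-453 - 717) = 398/(-1170) = 398*(-1/1170) = -199/585 ≈ -0.34017)
W*(434 + 230) = -199*(434 + 230)/585 = -199/585*664 = -132136/585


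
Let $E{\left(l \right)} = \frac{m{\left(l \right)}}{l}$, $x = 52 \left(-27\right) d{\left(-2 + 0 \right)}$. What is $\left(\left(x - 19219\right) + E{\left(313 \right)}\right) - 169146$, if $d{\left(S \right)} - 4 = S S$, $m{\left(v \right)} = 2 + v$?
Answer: $- \frac{62473546}{313} \approx -1.996 \cdot 10^{5}$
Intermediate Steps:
$d{\left(S \right)} = 4 + S^{2}$ ($d{\left(S \right)} = 4 + S S = 4 + S^{2}$)
$x = -11232$ ($x = 52 \left(-27\right) \left(4 + \left(-2 + 0\right)^{2}\right) = - 1404 \left(4 + \left(-2\right)^{2}\right) = - 1404 \left(4 + 4\right) = \left(-1404\right) 8 = -11232$)
$E{\left(l \right)} = \frac{2 + l}{l}$
$\left(\left(x - 19219\right) + E{\left(313 \right)}\right) - 169146 = \left(\left(-11232 - 19219\right) + \frac{2 + 313}{313}\right) - 169146 = \left(-30451 + \frac{1}{313} \cdot 315\right) - 169146 = \left(-30451 + \frac{315}{313}\right) - 169146 = - \frac{9530848}{313} - 169146 = - \frac{62473546}{313}$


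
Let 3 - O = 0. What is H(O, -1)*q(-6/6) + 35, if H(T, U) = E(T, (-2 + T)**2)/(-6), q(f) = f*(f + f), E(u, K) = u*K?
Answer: 34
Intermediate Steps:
O = 3 (O = 3 - 1*0 = 3 + 0 = 3)
E(u, K) = K*u
q(f) = 2*f**2 (q(f) = f*(2*f) = 2*f**2)
H(T, U) = -T*(-2 + T)**2/6 (H(T, U) = ((-2 + T)**2*T)/(-6) = (T*(-2 + T)**2)*(-1/6) = -T*(-2 + T)**2/6)
H(O, -1)*q(-6/6) + 35 = (-1/6*3*(-2 + 3)**2)*(2*(-6/6)**2) + 35 = (-1/6*3*1**2)*(2*(-6*1/6)**2) + 35 = (-1/6*3*1)*(2*(-1)**2) + 35 = -1 + 35 = 34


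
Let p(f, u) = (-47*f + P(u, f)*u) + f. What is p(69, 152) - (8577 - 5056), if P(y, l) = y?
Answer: 16409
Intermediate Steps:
p(f, u) = u² - 46*f (p(f, u) = (-47*f + u*u) + f = (-47*f + u²) + f = (u² - 47*f) + f = u² - 46*f)
p(69, 152) - (8577 - 5056) = (152² - 46*69) - (8577 - 5056) = (23104 - 3174) - 1*3521 = 19930 - 3521 = 16409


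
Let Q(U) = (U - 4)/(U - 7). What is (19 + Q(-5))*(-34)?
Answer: -1343/2 ≈ -671.50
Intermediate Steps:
Q(U) = (-4 + U)/(-7 + U)
(19 + Q(-5))*(-34) = (19 + (-4 - 5)/(-7 - 5))*(-34) = (19 - 9/(-12))*(-34) = (19 - 1/12*(-9))*(-34) = (19 + 3/4)*(-34) = (79/4)*(-34) = -1343/2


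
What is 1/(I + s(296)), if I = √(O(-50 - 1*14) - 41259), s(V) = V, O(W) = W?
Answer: 296/128939 - 31*I*√43/128939 ≈ 0.0022957 - 0.0015766*I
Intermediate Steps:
I = 31*I*√43 (I = √((-50 - 1*14) - 41259) = √((-50 - 14) - 41259) = √(-64 - 41259) = √(-41323) = 31*I*√43 ≈ 203.28*I)
1/(I + s(296)) = 1/(31*I*√43 + 296) = 1/(296 + 31*I*√43)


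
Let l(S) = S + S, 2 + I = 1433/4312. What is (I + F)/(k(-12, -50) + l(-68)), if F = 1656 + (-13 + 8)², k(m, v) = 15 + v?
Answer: -7241281/737352 ≈ -9.8207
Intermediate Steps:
F = 1681 (F = 1656 + (-5)² = 1656 + 25 = 1681)
I = -7191/4312 (I = -2 + 1433/4312 = -7191/4312 ≈ -1.6677)
l(S) = 2*S
(I + F)/(k(-12, -50) + l(-68)) = (-7191/4312 + 1681)/((15 - 50) + 2*(-68)) = 7241281/(4312*(-35 - 136)) = (7241281/4312)/(-171) = (7241281/4312)*(-1/171) = -7241281/737352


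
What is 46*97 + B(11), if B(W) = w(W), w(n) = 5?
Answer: 4467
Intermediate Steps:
B(W) = 5
46*97 + B(11) = 46*97 + 5 = 4462 + 5 = 4467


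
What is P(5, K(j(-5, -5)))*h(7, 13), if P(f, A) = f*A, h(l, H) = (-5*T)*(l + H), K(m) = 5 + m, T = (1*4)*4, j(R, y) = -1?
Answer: -32000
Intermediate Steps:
T = 16 (T = 4*4 = 16)
h(l, H) = -80*H - 80*l (h(l, H) = (-5*16)*(l + H) = -80*(H + l) = -80*H - 80*l)
P(f, A) = A*f
P(5, K(j(-5, -5)))*h(7, 13) = ((5 - 1)*5)*(-80*13 - 80*7) = (4*5)*(-1040 - 560) = 20*(-1600) = -32000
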